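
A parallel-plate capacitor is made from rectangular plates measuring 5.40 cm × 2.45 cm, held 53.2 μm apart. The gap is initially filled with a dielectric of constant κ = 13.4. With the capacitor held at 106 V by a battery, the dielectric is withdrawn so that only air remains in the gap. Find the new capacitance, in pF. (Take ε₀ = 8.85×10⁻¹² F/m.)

C ≈ 220 pF

A = 5.40 × 2.45 cm² = 1.32×10⁻³ m².
Initially C₁ = κε₀A/d = 13.4 × 8.85×10⁻¹² × 1.32×10⁻³ / 5.32×10⁻⁵ = 2.95×10⁻⁹ F.
C = κε₀A/d scales with κ, so C₂/C₁ = 1/κ = 1/13.4 = 0.0746.
C₂ = 0.0746 × 2.95×10⁻⁹ = 2.20×10⁻¹⁰ F.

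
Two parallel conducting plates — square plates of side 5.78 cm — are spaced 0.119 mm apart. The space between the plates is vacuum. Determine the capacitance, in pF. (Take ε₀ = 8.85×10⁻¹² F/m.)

C ≈ 248 pF

A = (5.78 cm)² = 3.34×10⁻³ m².
C = ε₀A/d = 8.85×10⁻¹² × 3.34×10⁻³ / 1.19×10⁻⁴ = 2.48×10⁻¹⁰ F.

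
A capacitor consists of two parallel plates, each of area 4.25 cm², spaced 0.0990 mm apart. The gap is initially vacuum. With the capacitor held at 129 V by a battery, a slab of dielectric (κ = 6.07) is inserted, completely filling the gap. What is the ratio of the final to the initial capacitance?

C = κε₀A/d scales with κ, so C₂/C₁ = κ = 6.07.

C₂/C₁ ≈ 6.07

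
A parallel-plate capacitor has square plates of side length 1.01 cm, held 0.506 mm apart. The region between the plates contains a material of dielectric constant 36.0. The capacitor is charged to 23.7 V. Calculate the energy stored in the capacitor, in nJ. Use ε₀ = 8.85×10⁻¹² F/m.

18.0 nJ

A = (1.01 cm)² = 1.02×10⁻⁴ m².
C = κε₀A/d = 36.0 × 8.85×10⁻¹² × 1.02×10⁻⁴ / 5.06×10⁻⁴ = 6.42×10⁻¹¹ F.
U = ½CV² = ½ × 6.42×10⁻¹¹ × (23.7)² = 1.80×10⁻⁸ J.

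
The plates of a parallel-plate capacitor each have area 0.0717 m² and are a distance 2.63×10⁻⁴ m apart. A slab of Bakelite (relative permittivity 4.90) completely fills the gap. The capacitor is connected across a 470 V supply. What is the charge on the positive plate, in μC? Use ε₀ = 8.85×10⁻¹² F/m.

5.56 μC

C = κε₀A/d = 4.90 × 8.85×10⁻¹² × 7.17×10⁻² / 2.63×10⁻⁴ = 1.18×10⁻⁸ F.
Q = CV = 1.18×10⁻⁸ × 470 = 5.56×10⁻⁶ C.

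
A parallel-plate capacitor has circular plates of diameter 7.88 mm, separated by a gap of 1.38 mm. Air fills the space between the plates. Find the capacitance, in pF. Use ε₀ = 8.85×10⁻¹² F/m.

A = π(7.88/2 mm)² = 4.88×10⁻⁵ m².
C = ε₀A/d = 8.85×10⁻¹² × 4.88×10⁻⁵ / 1.38×10⁻³ = 3.13×10⁻¹³ F.

0.313 pF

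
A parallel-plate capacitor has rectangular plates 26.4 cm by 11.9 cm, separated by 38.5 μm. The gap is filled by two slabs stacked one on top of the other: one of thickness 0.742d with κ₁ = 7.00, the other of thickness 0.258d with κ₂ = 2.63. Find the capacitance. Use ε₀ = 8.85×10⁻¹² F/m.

C ≈ 35.4 nF

A = 26.4 × 11.9 cm² = 3.14×10⁻² m².
Stacked slabs ⇒ two capacitors in series, each with the full plate area.
C₁ = κ₁ε₀A/d₁ = 7.00 × 8.85×10⁻¹² × 3.14×10⁻² / 2.86×10⁻⁵ = 6.81×10⁻⁸ F.
C₂ = κ₂ε₀A/d₂ = 2.63 × 8.85×10⁻¹² × 3.14×10⁻² / 9.93×10⁻⁶ = 7.36×10⁻⁸ F.
C = (1/C₁ + 1/C₂)⁻¹ = 3.54×10⁻⁸ F.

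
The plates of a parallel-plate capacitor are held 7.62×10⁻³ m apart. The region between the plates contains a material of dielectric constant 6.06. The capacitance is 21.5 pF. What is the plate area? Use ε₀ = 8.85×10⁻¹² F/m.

A ≈ 30.5 cm²

A = Cd/(κε₀) = 2.15×10⁻¹¹ × 7.62×10⁻³ / (6.06 × 8.85×10⁻¹²) = 3.05×10⁻³ m².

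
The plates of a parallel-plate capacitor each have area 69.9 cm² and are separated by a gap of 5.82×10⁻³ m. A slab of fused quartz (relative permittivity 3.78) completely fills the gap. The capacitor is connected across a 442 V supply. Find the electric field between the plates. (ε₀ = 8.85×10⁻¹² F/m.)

E ≈ 75.9 V/mm

E = V/d = 442 / 5.82×10⁻³ = 7.59×10⁴ V/m.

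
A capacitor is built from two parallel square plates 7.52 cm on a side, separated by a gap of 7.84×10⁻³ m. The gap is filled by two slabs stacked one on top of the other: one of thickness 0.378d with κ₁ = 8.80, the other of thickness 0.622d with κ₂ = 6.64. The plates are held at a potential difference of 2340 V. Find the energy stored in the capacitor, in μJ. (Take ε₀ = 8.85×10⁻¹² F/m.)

128 μJ

A = (7.52 cm)² = 5.66×10⁻³ m².
Stacked slabs ⇒ two capacitors in series, each with the full plate area.
C₁ = κ₁ε₀A/d₁ = 8.80 × 8.85×10⁻¹² × 5.66×10⁻³ / 2.96×10⁻³ = 1.49×10⁻¹⁰ F.
C₂ = κ₂ε₀A/d₂ = 6.64 × 8.85×10⁻¹² × 5.66×10⁻³ / 4.88×10⁻³ = 6.81×10⁻¹¹ F.
C = (1/C₁ + 1/C₂)⁻¹ = 4.67×10⁻¹¹ F.
U = ½CV² = ½ × 4.67×10⁻¹¹ × (2340)² = 1.28×10⁻⁴ J.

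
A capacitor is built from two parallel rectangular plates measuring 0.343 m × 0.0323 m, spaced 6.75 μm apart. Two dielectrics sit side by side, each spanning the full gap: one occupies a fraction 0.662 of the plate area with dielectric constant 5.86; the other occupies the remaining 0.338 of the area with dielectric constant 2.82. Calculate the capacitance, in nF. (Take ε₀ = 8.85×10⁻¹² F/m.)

A = 0.343 × 0.0323 m² = 1.11×10⁻² m².
Side-by-side slabs ⇒ two capacitors in parallel, each spanning the full gap.
C₁ = κ₁ε₀A₁/d = 5.86 × 8.85×10⁻¹² × 7.33×10⁻³ / 6.75×10⁻⁶ = 5.63×10⁻⁸ F.
C₂ = κ₂ε₀A₂/d = 2.82 × 8.85×10⁻¹² × 3.74×10⁻³ / 6.75×10⁻⁶ = 1.38×10⁻⁸ F.
C = C₁ + C₂ = 7.02×10⁻⁸ F.

C ≈ 70.2 nF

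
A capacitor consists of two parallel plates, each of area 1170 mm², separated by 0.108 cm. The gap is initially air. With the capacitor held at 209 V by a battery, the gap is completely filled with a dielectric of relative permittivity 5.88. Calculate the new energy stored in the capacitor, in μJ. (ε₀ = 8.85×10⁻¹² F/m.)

A = 1170 mm² = 1.17×10⁻³ m².
Initially C₁ = ε₀A/d = 8.85×10⁻¹² × 1.17×10⁻³ / 1.08×10⁻³ = 9.59×10⁻¹² F.
U₁ = 2.09×10⁻⁷ J.
Battery connected ⇒ V is held fixed. C₂ = 5.88 C₁ and U = ½CV², so U₂/U₁ = C₂/C₁ = 5.88.
U₂ = 5.88 × 2.09×10⁻⁷ = 1.23×10⁻⁶ J.

1.23 μJ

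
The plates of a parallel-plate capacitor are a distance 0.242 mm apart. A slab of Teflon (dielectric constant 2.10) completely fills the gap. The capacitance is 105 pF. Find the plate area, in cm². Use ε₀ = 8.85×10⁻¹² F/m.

A ≈ 13.7 cm²

A = Cd/(κε₀) = 1.05×10⁻¹⁰ × 2.42×10⁻⁴ / (2.10 × 8.85×10⁻¹²) = 1.37×10⁻³ m².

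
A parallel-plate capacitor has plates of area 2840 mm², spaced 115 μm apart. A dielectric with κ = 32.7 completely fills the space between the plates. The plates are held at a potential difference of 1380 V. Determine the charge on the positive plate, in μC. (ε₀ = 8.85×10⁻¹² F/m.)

A = 2840 mm² = 2.84×10⁻³ m².
C = κε₀A/d = 32.7 × 8.85×10⁻¹² × 2.84×10⁻³ / 1.15×10⁻⁴ = 7.15×10⁻⁹ F.
Q = CV = 7.15×10⁻⁹ × 1380 = 9.86×10⁻⁶ C.

Q ≈ 9.86 μC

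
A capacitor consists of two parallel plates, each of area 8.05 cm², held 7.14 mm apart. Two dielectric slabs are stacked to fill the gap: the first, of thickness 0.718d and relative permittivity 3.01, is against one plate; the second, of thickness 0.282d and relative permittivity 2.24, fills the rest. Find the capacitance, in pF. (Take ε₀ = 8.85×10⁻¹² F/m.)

A = 8.05 cm² = 8.05×10⁻⁴ m².
Stacked slabs ⇒ two capacitors in series, each with the full plate area.
C₁ = κ₁ε₀A/d₁ = 3.01 × 8.85×10⁻¹² × 8.05×10⁻⁴ / 5.13×10⁻³ = 4.18×10⁻¹² F.
C₂ = κ₂ε₀A/d₂ = 2.24 × 8.85×10⁻¹² × 8.05×10⁻⁴ / 2.01×10⁻³ = 7.93×10⁻¹² F.
C = (1/C₁ + 1/C₂)⁻¹ = 2.74×10⁻¹² F.

2.74 pF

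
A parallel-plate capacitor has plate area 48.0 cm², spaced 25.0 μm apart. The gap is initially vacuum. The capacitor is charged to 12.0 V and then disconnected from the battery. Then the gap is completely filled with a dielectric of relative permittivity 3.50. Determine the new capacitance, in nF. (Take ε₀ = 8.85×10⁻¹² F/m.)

5.95 nF

A = 48.0 cm² = 4.80×10⁻³ m².
Initially C₁ = ε₀A/d = 8.85×10⁻¹² × 4.80×10⁻³ / 2.50×10⁻⁵ = 1.70×10⁻⁹ F.
C = κε₀A/d scales with κ, so C₂/C₁ = κ = 3.50.
C₂ = 3.50 × 1.70×10⁻⁹ = 5.95×10⁻⁹ F.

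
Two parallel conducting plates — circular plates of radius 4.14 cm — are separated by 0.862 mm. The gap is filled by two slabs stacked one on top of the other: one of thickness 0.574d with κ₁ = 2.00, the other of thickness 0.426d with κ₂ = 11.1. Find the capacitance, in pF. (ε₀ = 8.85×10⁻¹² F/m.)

170 pF

A = π(4.14 cm)² = 5.38×10⁻³ m².
Stacked slabs ⇒ two capacitors in series, each with the full plate area.
C₁ = κ₁ε₀A/d₁ = 2.00 × 8.85×10⁻¹² × 5.38×10⁻³ / 4.95×10⁻⁴ = 1.93×10⁻¹⁰ F.
C₂ = κ₂ε₀A/d₂ = 11.1 × 8.85×10⁻¹² × 5.38×10⁻³ / 3.67×10⁻⁴ = 1.44×10⁻⁹ F.
C = (1/C₁ + 1/C₂)⁻¹ = 1.70×10⁻¹⁰ F.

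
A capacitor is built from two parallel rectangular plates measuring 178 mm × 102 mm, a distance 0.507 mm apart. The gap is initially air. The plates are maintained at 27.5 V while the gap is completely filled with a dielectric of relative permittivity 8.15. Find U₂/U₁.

Battery connected ⇒ V is held fixed.
C₂ = 8.15 C₁ and U = ½CV², so U₂/U₁ = C₂/C₁ = 8.15.

8.15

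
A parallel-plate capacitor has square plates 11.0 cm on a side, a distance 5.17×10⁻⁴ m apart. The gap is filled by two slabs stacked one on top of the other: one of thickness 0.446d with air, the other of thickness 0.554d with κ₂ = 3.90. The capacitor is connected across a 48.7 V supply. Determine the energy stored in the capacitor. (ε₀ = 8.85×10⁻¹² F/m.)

A = (11.0 cm)² = 1.21×10⁻² m².
Stacked slabs ⇒ two capacitors in series, each with the full plate area.
C₁ = κ₁ε₀A/d₁ = 1.00 × 8.85×10⁻¹² × 1.21×10⁻² / 2.31×10⁻⁴ = 4.64×10⁻¹⁰ F.
C₂ = κ₂ε₀A/d₂ = 3.90 × 8.85×10⁻¹² × 1.21×10⁻² / 2.86×10⁻⁴ = 1.46×10⁻⁹ F.
C = (1/C₁ + 1/C₂)⁻¹ = 3.52×10⁻¹⁰ F.
U = ½CV² = ½ × 3.52×10⁻¹⁰ × (48.7)² = 4.18×10⁻⁷ J.

U ≈ 418 nJ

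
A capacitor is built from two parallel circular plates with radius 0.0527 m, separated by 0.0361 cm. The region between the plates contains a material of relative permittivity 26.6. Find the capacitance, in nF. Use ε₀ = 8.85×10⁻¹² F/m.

A = π(0.0527 m)² = 8.73×10⁻³ m².
C = κε₀A/d = 26.6 × 8.85×10⁻¹² × 8.73×10⁻³ / 3.61×10⁻⁴ = 5.69×10⁻⁹ F.

C ≈ 5.69 nF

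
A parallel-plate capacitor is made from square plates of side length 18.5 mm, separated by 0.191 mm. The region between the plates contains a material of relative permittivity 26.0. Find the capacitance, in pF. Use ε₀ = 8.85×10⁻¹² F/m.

A = (18.5 mm)² = 3.42×10⁻⁴ m².
C = κε₀A/d = 26.0 × 8.85×10⁻¹² × 3.42×10⁻⁴ / 1.91×10⁻⁴ = 4.12×10⁻¹⁰ F.

C ≈ 412 pF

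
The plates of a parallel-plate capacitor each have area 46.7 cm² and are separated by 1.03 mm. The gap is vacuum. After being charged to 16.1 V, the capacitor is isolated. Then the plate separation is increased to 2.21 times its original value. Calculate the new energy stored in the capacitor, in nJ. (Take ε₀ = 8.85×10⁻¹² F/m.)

U ≈ 11.5 nJ

A = 46.7 cm² = 4.67×10⁻³ m².
Initially C₁ = ε₀A/d = 8.85×10⁻¹² × 4.67×10⁻³ / 1.03×10⁻³ = 4.01×10⁻¹¹ F.
U₁ = 5.20×10⁻⁹ J.
Isolated ⇒ Q is held fixed. C₂ = 0.452 C₁ and U = Q²/(2C), so U₂/U₁ = C₁/C₂ = 2.21.
U₂ = 2.21 × 5.20×10⁻⁹ = 1.15×10⁻⁸ J.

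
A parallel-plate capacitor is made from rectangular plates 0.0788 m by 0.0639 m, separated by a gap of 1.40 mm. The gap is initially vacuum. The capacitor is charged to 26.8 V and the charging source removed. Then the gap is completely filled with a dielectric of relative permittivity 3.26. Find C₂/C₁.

C = κε₀A/d scales with κ, so C₂/C₁ = κ = 3.26.

3.26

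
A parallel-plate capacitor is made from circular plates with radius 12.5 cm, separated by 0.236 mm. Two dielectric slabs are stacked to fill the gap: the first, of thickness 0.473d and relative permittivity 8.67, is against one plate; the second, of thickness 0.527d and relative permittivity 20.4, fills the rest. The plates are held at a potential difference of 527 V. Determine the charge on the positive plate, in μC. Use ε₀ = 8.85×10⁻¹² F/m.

A = π(12.5 cm)² = 4.91×10⁻² m².
Stacked slabs ⇒ two capacitors in series, each with the full plate area.
C₁ = κ₁ε₀A/d₁ = 8.67 × 8.85×10⁻¹² × 4.91×10⁻² / 1.12×10⁻⁴ = 3.37×10⁻⁸ F.
C₂ = κ₂ε₀A/d₂ = 20.4 × 8.85×10⁻¹² × 4.91×10⁻² / 1.24×10⁻⁴ = 7.13×10⁻⁸ F.
C = (1/C₁ + 1/C₂)⁻¹ = 2.29×10⁻⁸ F.
Q = CV = 2.29×10⁻⁸ × 527 = 1.21×10⁻⁵ C.

12.1 μC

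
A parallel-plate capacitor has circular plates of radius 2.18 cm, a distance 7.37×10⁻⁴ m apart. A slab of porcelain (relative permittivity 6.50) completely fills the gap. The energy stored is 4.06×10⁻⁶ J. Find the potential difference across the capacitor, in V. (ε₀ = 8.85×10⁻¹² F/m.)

V ≈ 264 V

A = π(2.18 cm)² = 1.49×10⁻³ m².
C = κε₀A/d = 6.50 × 8.85×10⁻¹² × 1.49×10⁻³ / 7.37×10⁻⁴ = 1.17×10⁻¹⁰ F.
V = √(2U/C) = √(2 × 4.06×10⁻⁶ / 1.17×10⁻¹⁰) = 2.64×10² V.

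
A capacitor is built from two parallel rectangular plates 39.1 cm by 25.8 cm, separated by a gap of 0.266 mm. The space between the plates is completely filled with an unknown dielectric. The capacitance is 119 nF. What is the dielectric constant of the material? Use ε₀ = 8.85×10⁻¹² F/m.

A = 39.1 × 25.8 cm² = 0.101 m².
κ = Cd/(ε₀A) = 1.19×10⁻⁷ × 2.66×10⁻⁴ / (8.85×10⁻¹² × 0.101) = 35.5.

κ ≈ 35.5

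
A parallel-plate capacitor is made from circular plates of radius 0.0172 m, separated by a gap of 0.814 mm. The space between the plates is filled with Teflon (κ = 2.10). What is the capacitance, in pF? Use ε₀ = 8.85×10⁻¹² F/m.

C ≈ 21.2 pF

A = π(0.0172 m)² = 9.29×10⁻⁴ m².
C = κε₀A/d = 2.10 × 8.85×10⁻¹² × 9.29×10⁻⁴ / 8.14×10⁻⁴ = 2.12×10⁻¹¹ F.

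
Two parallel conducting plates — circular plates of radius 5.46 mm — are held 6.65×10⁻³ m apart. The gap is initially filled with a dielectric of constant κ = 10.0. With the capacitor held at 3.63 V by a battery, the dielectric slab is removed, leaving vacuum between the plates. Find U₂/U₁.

Battery connected ⇒ V is held fixed.
C₂ = 0.100 C₁ and U = ½CV², so U₂/U₁ = C₂/C₁ = 0.100.

0.100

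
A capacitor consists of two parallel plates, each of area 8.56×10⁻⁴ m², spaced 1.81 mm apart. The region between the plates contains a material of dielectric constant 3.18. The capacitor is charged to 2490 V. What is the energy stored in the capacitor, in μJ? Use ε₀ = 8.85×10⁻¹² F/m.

41.3 μJ

C = κε₀A/d = 3.18 × 8.85×10⁻¹² × 8.56×10⁻⁴ / 1.81×10⁻³ = 1.33×10⁻¹¹ F.
U = ½CV² = ½ × 1.33×10⁻¹¹ × (2490)² = 4.13×10⁻⁵ J.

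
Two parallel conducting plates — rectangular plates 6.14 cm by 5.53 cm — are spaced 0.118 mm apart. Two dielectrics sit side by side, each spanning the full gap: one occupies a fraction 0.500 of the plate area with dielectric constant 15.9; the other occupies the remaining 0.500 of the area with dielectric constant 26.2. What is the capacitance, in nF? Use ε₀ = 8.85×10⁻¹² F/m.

A = 6.14 × 5.53 cm² = 3.40×10⁻³ m².
Side-by-side slabs ⇒ two capacitors in parallel, each spanning the full gap.
C₁ = κ₁ε₀A₁/d = 15.9 × 8.85×10⁻¹² × 1.70×10⁻³ / 1.18×10⁻⁴ = 2.02×10⁻⁹ F.
C₂ = κ₂ε₀A₂/d = 26.2 × 8.85×10⁻¹² × 1.70×10⁻³ / 1.18×10⁻⁴ = 3.34×10⁻⁹ F.
C = C₁ + C₂ = 5.36×10⁻⁹ F.

C ≈ 5.36 nF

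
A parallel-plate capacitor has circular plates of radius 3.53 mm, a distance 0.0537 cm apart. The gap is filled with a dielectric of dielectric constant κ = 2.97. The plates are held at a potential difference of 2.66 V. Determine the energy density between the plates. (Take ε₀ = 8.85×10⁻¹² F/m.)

u ≈ 322 μJ/m³

E = V/d = 2.66 / 5.37×10⁻⁴ = 4.95×10³ V/m.
u = ½κε₀E² = ½ × 2.97 × 8.85×10⁻¹² × (4.95×10³)² = 3.22×10⁻⁴ J/m³.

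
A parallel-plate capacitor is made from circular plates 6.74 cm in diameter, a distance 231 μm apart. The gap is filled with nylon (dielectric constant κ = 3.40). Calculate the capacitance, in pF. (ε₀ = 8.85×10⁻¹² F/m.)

A = π(6.74/2 cm)² = 3.57×10⁻³ m².
C = κε₀A/d = 3.40 × 8.85×10⁻¹² × 3.57×10⁻³ / 2.31×10⁻⁴ = 4.65×10⁻¹⁰ F.

C ≈ 465 pF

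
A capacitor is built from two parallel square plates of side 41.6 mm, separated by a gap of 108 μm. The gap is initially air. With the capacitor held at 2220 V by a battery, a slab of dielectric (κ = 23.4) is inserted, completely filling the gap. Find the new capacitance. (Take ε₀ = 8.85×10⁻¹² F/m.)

C ≈ 3.32 nF

A = (41.6 mm)² = 1.73×10⁻³ m².
Initially C₁ = ε₀A/d = 8.85×10⁻¹² × 1.73×10⁻³ / 1.08×10⁻⁴ = 1.42×10⁻¹⁰ F.
C = κε₀A/d scales with κ, so C₂/C₁ = κ = 23.4.
C₂ = 23.4 × 1.42×10⁻¹⁰ = 3.32×10⁻⁹ F.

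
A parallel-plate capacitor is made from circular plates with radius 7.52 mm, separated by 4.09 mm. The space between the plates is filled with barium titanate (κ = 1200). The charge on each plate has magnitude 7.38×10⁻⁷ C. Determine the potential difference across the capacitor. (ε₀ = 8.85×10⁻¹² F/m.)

V ≈ 1.60 kV

A = π(7.52 mm)² = 1.78×10⁻⁴ m².
C = κε₀A/d = 1200 × 8.85×10⁻¹² × 1.78×10⁻⁴ / 4.09×10⁻³ = 4.61×10⁻¹⁰ F.
V = Q/C = 7.38×10⁻⁷ / 4.61×10⁻¹⁰ = 1.60×10³ V.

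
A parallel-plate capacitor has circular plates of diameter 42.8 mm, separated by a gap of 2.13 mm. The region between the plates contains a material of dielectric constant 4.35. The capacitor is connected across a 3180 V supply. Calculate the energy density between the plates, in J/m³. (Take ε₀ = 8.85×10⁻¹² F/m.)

E = V/d = 3180 / 2.13×10⁻³ = 1.49×10⁶ V/m.
u = ½κε₀E² = ½ × 4.35 × 8.85×10⁻¹² × (1.49×10⁶)² = 42.9 J/m³.

u ≈ 42.9 J/m³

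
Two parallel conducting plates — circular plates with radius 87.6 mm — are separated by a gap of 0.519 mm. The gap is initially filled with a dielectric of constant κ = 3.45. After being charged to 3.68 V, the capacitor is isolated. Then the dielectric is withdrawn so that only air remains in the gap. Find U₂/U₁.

Isolated ⇒ Q is held fixed.
C₂ = 0.290 C₁ and U = Q²/(2C), so U₂/U₁ = C₁/C₂ = 3.45.

U₂/U₁ ≈ 3.45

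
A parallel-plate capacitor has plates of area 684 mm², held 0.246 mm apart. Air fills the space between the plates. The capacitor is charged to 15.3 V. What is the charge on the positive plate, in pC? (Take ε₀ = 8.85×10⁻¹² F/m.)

A = 684 mm² = 6.84×10⁻⁴ m².
C = ε₀A/d = 8.85×10⁻¹² × 6.84×10⁻⁴ / 2.46×10⁻⁴ = 2.46×10⁻¹¹ F.
Q = CV = 2.46×10⁻¹¹ × 15.3 = 3.76×10⁻¹⁰ C.

Q ≈ 376 pC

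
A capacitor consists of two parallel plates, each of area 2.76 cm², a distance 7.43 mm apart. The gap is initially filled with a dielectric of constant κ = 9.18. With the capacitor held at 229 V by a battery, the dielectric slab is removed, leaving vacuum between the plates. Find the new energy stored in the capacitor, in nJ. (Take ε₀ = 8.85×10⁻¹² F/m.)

A = 2.76 cm² = 2.76×10⁻⁴ m².
Initially C₁ = κε₀A/d = 9.18 × 8.85×10⁻¹² × 2.76×10⁻⁴ / 7.43×10⁻³ = 3.02×10⁻¹² F.
U₁ = 7.91×10⁻⁸ J.
Battery connected ⇒ V is held fixed. C₂ = 0.109 C₁ and U = ½CV², so U₂/U₁ = C₂/C₁ = 0.109.
U₂ = 0.109 × 7.91×10⁻⁸ = 8.62×10⁻⁹ J.

U ≈ 8.62 nJ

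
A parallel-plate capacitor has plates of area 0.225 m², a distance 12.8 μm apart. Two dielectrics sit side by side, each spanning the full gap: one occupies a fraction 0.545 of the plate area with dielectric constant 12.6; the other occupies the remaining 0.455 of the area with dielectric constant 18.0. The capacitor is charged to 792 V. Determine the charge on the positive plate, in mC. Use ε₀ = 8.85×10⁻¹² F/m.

Q ≈ 1.86 mC

Side-by-side slabs ⇒ two capacitors in parallel, each spanning the full gap.
C₁ = κ₁ε₀A₁/d = 12.6 × 8.85×10⁻¹² × 0.123 / 1.28×10⁻⁵ = 1.07×10⁻⁶ F.
C₂ = κ₂ε₀A₂/d = 18.0 × 8.85×10⁻¹² × 0.102 / 1.28×10⁻⁵ = 1.27×10⁻⁶ F.
C = C₁ + C₂ = 2.34×10⁻⁶ F.
Q = CV = 2.34×10⁻⁶ × 792 = 1.86×10⁻³ C.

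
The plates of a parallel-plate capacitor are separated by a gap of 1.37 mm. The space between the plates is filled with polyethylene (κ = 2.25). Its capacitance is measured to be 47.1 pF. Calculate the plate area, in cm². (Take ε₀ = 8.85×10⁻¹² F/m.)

A ≈ 32.4 cm²

A = Cd/(κε₀) = 4.71×10⁻¹¹ × 1.37×10⁻³ / (2.25 × 8.85×10⁻¹²) = 3.24×10⁻³ m².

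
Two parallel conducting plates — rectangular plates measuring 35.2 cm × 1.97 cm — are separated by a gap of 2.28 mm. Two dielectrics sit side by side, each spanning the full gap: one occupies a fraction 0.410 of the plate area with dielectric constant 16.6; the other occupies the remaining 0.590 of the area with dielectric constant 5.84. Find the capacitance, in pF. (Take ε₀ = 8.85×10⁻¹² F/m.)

C ≈ 276 pF

A = 35.2 × 1.97 cm² = 6.93×10⁻³ m².
Side-by-side slabs ⇒ two capacitors in parallel, each spanning the full gap.
C₁ = κ₁ε₀A₁/d = 16.6 × 8.85×10⁻¹² × 2.84×10⁻³ / 2.28×10⁻³ = 1.83×10⁻¹⁰ F.
C₂ = κ₂ε₀A₂/d = 5.84 × 8.85×10⁻¹² × 4.09×10⁻³ / 2.28×10⁻³ = 9.27×10⁻¹¹ F.
C = C₁ + C₂ = 2.76×10⁻¹⁰ F.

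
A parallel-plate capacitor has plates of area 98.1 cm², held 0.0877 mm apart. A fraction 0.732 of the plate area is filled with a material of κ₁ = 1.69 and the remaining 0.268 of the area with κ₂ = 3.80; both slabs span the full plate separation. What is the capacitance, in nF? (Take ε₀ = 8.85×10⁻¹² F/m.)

2.23 nF

A = 98.1 cm² = 9.81×10⁻³ m².
Side-by-side slabs ⇒ two capacitors in parallel, each spanning the full gap.
C₁ = κ₁ε₀A₁/d = 1.69 × 8.85×10⁻¹² × 7.18×10⁻³ / 8.77×10⁻⁵ = 1.22×10⁻⁹ F.
C₂ = κ₂ε₀A₂/d = 3.80 × 8.85×10⁻¹² × 2.63×10⁻³ / 8.77×10⁻⁵ = 1.01×10⁻⁹ F.
C = C₁ + C₂ = 2.23×10⁻⁹ F.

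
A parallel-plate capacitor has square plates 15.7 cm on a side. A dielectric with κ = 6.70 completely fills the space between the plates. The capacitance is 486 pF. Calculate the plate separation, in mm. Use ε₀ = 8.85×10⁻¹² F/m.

d ≈ 3.01 mm

A = (15.7 cm)² = 2.46×10⁻² m².
d = κε₀A/C = 6.70 × 8.85×10⁻¹² × 2.46×10⁻² / 4.86×10⁻¹⁰ = 3.01×10⁻³ m.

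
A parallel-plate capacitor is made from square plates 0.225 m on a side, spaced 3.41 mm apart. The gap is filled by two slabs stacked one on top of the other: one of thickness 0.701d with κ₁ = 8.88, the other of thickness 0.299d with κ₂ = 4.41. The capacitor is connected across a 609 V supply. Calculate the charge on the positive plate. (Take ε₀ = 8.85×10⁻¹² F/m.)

Q ≈ 0.545 μC

A = (0.225 m)² = 5.06×10⁻² m².
Stacked slabs ⇒ two capacitors in series, each with the full plate area.
C₁ = κ₁ε₀A/d₁ = 8.88 × 8.85×10⁻¹² × 5.06×10⁻² / 2.39×10⁻³ = 1.66×10⁻⁹ F.
C₂ = κ₂ε₀A/d₂ = 4.41 × 8.85×10⁻¹² × 5.06×10⁻² / 1.02×10⁻³ = 1.94×10⁻⁹ F.
C = (1/C₁ + 1/C₂)⁻¹ = 8.95×10⁻¹⁰ F.
Q = CV = 8.95×10⁻¹⁰ × 609 = 5.45×10⁻⁷ C.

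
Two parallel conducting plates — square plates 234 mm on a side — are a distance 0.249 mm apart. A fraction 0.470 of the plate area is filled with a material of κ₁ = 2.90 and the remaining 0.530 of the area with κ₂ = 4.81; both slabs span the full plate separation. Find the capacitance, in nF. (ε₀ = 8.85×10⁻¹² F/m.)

7.61 nF

A = (234 mm)² = 5.48×10⁻² m².
Side-by-side slabs ⇒ two capacitors in parallel, each spanning the full gap.
C₁ = κ₁ε₀A₁/d = 2.90 × 8.85×10⁻¹² × 2.57×10⁻² / 2.49×10⁻⁴ = 2.65×10⁻⁹ F.
C₂ = κ₂ε₀A₂/d = 4.81 × 8.85×10⁻¹² × 2.90×10⁻² / 2.49×10⁻⁴ = 4.96×10⁻⁹ F.
C = C₁ + C₂ = 7.61×10⁻⁹ F.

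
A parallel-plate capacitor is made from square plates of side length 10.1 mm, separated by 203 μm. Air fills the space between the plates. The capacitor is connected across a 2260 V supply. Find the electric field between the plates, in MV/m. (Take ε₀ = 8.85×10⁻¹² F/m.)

11.1 MV/m

E = V/d = 2260 / 2.03×10⁻⁴ = 1.11×10⁷ V/m.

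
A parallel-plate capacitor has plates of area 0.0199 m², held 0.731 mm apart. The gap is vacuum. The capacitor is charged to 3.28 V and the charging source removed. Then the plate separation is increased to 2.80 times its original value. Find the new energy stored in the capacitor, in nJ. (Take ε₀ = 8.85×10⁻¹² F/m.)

Initially C₁ = ε₀A/d = 8.85×10⁻¹² × 1.99×10⁻² / 7.31×10⁻⁴ = 2.41×10⁻¹⁰ F.
U₁ = 1.30×10⁻⁹ J.
Isolated ⇒ Q is held fixed. C₂ = 0.357 C₁ and U = Q²/(2C), so U₂/U₁ = C₁/C₂ = 2.80.
U₂ = 2.80 × 1.30×10⁻⁹ = 3.63×10⁻⁹ J.

U ≈ 3.63 nJ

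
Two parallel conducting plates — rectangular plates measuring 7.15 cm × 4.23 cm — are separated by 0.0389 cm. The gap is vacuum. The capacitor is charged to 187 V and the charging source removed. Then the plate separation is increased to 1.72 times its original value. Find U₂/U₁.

U₂/U₁ ≈ 1.72

Isolated ⇒ Q is held fixed.
C₂ = 0.581 C₁ and U = Q²/(2C), so U₂/U₁ = C₁/C₂ = 1.72.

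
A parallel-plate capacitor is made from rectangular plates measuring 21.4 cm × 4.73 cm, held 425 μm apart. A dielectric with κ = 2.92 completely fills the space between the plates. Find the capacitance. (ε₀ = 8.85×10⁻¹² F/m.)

A = 21.4 × 4.73 cm² = 1.01×10⁻² m².
C = κε₀A/d = 2.92 × 8.85×10⁻¹² × 1.01×10⁻² / 4.25×10⁻⁴ = 6.15×10⁻¹⁰ F.

C ≈ 0.615 nF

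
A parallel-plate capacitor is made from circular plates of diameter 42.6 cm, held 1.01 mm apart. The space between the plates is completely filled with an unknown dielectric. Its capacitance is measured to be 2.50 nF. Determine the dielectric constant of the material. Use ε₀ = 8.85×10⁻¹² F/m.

A = π(42.6/2 cm)² = 0.143 m².
κ = Cd/(ε₀A) = 2.50×10⁻⁹ × 1.01×10⁻³ / (8.85×10⁻¹² × 0.143) = 2.00.

κ ≈ 2.00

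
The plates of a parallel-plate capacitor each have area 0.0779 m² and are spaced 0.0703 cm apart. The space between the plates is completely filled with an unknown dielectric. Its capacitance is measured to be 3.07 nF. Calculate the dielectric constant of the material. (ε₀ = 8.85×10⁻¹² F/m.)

κ ≈ 3.13

κ = Cd/(ε₀A) = 3.07×10⁻⁹ × 7.03×10⁻⁴ / (8.85×10⁻¹² × 7.79×10⁻²) = 3.13.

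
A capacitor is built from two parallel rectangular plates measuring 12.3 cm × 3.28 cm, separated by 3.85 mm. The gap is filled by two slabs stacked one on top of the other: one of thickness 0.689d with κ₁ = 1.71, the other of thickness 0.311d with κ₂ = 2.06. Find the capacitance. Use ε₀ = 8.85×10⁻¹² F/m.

C ≈ 16.7 pF

A = 12.3 × 3.28 cm² = 4.03×10⁻³ m².
Stacked slabs ⇒ two capacitors in series, each with the full plate area.
C₁ = κ₁ε₀A/d₁ = 1.71 × 8.85×10⁻¹² × 4.03×10⁻³ / 2.65×10⁻³ = 2.30×10⁻¹¹ F.
C₂ = κ₂ε₀A/d₂ = 2.06 × 8.85×10⁻¹² × 4.03×10⁻³ / 1.20×10⁻³ = 6.14×10⁻¹¹ F.
C = (1/C₁ + 1/C₂)⁻¹ = 1.67×10⁻¹¹ F.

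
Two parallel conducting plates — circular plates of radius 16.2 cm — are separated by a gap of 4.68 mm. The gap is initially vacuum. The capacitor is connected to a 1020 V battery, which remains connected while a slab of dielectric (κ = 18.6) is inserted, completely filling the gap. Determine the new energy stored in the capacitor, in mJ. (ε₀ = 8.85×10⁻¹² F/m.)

U ≈ 1.51 mJ

A = π(16.2 cm)² = 8.24×10⁻² m².
Initially C₁ = ε₀A/d = 8.85×10⁻¹² × 8.24×10⁻² / 4.68×10⁻³ = 1.56×10⁻¹⁰ F.
U₁ = 8.11×10⁻⁵ J.
Battery connected ⇒ V is held fixed. C₂ = 18.6 C₁ and U = ½CV², so U₂/U₁ = C₂/C₁ = 18.6.
U₂ = 18.6 × 8.11×10⁻⁵ = 1.51×10⁻³ J.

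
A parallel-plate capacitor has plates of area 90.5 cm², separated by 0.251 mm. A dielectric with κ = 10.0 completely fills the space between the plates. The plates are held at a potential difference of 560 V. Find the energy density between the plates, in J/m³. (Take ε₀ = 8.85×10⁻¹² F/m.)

u ≈ 220 J/m³

E = V/d = 560 / 2.51×10⁻⁴ = 2.23×10⁶ V/m.
u = ½κε₀E² = ½ × 10.0 × 8.85×10⁻¹² × (2.23×10⁶)² = 2.20×10² J/m³.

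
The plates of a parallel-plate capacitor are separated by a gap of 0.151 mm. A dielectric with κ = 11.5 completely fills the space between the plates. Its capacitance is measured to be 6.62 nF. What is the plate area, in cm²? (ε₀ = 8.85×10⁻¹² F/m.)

A = Cd/(κε₀) = 6.62×10⁻⁹ × 1.51×10⁻⁴ / (11.5 × 8.85×10⁻¹²) = 9.82×10⁻³ m².

98.2 cm²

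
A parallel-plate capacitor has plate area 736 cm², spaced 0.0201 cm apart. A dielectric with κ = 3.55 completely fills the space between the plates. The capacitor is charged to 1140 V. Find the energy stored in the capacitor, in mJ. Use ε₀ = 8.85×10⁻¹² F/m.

7.48 mJ

A = 736 cm² = 7.36×10⁻² m².
C = κε₀A/d = 3.55 × 8.85×10⁻¹² × 7.36×10⁻² / 2.01×10⁻⁴ = 1.15×10⁻⁸ F.
U = ½CV² = ½ × 1.15×10⁻⁸ × (1140)² = 7.48×10⁻³ J.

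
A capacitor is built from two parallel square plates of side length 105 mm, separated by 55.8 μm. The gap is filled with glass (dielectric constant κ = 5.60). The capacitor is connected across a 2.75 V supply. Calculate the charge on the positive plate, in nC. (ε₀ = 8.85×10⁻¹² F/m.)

A = (105 mm)² = 1.10×10⁻² m².
C = κε₀A/d = 5.60 × 8.85×10⁻¹² × 1.10×10⁻² / 5.58×10⁻⁵ = 9.79×10⁻⁹ F.
Q = CV = 9.79×10⁻⁹ × 2.75 = 2.69×10⁻⁸ C.

26.9 nC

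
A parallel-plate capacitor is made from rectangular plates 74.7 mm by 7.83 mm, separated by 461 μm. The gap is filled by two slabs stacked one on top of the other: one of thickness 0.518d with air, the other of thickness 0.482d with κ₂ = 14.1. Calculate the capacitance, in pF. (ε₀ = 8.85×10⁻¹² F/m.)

A = 74.7 × 7.83 mm² = 5.85×10⁻⁴ m².
Stacked slabs ⇒ two capacitors in series, each with the full plate area.
C₁ = κ₁ε₀A/d₁ = 1.00 × 8.85×10⁻¹² × 5.85×10⁻⁴ / 2.39×10⁻⁴ = 2.17×10⁻¹¹ F.
C₂ = κ₂ε₀A/d₂ = 14.1 × 8.85×10⁻¹² × 5.85×10⁻⁴ / 2.22×10⁻⁴ = 3.28×10⁻¹⁰ F.
C = (1/C₁ + 1/C₂)⁻¹ = 2.03×10⁻¹¹ F.

C ≈ 20.3 pF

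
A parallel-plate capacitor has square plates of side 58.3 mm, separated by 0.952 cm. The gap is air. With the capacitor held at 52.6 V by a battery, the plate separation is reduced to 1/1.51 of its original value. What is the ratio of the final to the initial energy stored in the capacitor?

U₂/U₁ ≈ 1.51

Battery connected ⇒ V is held fixed.
C₂ = 1.51 C₁ and U = ½CV², so U₂/U₁ = C₂/C₁ = 1.51.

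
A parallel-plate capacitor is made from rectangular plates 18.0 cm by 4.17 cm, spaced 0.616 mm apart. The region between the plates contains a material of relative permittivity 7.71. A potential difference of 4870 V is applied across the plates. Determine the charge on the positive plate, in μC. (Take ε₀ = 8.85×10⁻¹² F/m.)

Q ≈ 4.05 μC

A = 18.0 × 4.17 cm² = 7.51×10⁻³ m².
C = κε₀A/d = 7.71 × 8.85×10⁻¹² × 7.51×10⁻³ / 6.16×10⁻⁴ = 8.31×10⁻¹⁰ F.
Q = CV = 8.31×10⁻¹⁰ × 4870 = 4.05×10⁻⁶ C.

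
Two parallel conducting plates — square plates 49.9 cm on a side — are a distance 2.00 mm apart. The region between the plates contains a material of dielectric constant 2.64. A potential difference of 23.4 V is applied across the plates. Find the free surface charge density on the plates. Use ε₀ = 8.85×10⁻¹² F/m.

σ ≈ 273 nC/m²

A = (49.9 cm)² = 0.249 m².
C = κε₀A/d = 2.64 × 8.85×10⁻¹² × 0.249 / 2.00×10⁻³ = 2.91×10⁻⁹ F.
σ = Q/A = CV/A = 2.91×10⁻⁹ × 23.4 / 0.249 = 2.73×10⁻⁷ C/m².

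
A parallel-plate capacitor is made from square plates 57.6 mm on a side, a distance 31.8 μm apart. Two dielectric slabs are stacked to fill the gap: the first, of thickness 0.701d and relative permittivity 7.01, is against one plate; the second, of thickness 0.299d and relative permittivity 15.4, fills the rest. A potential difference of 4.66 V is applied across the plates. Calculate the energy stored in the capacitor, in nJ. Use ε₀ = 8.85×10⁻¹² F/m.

A = (57.6 mm)² = 3.32×10⁻³ m².
Stacked slabs ⇒ two capacitors in series, each with the full plate area.
C₁ = κ₁ε₀A/d₁ = 7.01 × 8.85×10⁻¹² × 3.32×10⁻³ / 2.23×10⁻⁵ = 9.23×10⁻⁹ F.
C₂ = κ₂ε₀A/d₂ = 15.4 × 8.85×10⁻¹² × 3.32×10⁻³ / 9.51×10⁻⁶ = 4.76×10⁻⁸ F.
C = (1/C₁ + 1/C₂)⁻¹ = 7.73×10⁻⁹ F.
U = ½CV² = ½ × 7.73×10⁻⁹ × (4.66)² = 8.40×10⁻⁸ J.

U ≈ 84.0 nJ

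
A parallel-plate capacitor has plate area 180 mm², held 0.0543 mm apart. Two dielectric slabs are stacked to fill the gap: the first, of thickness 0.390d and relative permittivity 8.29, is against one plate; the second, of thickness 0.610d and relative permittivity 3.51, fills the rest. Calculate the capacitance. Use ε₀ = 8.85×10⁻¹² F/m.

C ≈ 133 pF

A = 180 mm² = 1.80×10⁻⁴ m².
Stacked slabs ⇒ two capacitors in series, each with the full plate area.
C₁ = κ₁ε₀A/d₁ = 8.29 × 8.85×10⁻¹² × 1.80×10⁻⁴ / 2.12×10⁻⁵ = 6.24×10⁻¹⁰ F.
C₂ = κ₂ε₀A/d₂ = 3.51 × 8.85×10⁻¹² × 1.80×10⁻⁴ / 3.31×10⁻⁵ = 1.69×10⁻¹⁰ F.
C = (1/C₁ + 1/C₂)⁻¹ = 1.33×10⁻¹⁰ F.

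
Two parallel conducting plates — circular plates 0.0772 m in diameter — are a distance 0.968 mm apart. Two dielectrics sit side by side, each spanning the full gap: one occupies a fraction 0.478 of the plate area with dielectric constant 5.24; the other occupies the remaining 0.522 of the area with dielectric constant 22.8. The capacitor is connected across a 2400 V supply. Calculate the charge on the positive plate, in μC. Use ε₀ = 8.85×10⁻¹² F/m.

Q ≈ 1.48 μC

A = π(0.0772/2 m)² = 4.68×10⁻³ m².
Side-by-side slabs ⇒ two capacitors in parallel, each spanning the full gap.
C₁ = κ₁ε₀A₁/d = 5.24 × 8.85×10⁻¹² × 2.24×10⁻³ / 9.68×10⁻⁴ = 1.07×10⁻¹⁰ F.
C₂ = κ₂ε₀A₂/d = 22.8 × 8.85×10⁻¹² × 2.44×10⁻³ / 9.68×10⁻⁴ = 5.09×10⁻¹⁰ F.
C = C₁ + C₂ = 6.17×10⁻¹⁰ F.
Q = CV = 6.17×10⁻¹⁰ × 2400 = 1.48×10⁻⁶ C.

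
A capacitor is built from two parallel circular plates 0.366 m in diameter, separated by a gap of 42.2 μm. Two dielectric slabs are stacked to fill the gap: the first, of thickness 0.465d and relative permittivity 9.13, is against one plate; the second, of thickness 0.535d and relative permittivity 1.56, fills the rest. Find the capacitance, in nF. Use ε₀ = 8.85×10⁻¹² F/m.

A = π(0.366/2 m)² = 0.105 m².
Stacked slabs ⇒ two capacitors in series, each with the full plate area.
C₁ = κ₁ε₀A/d₁ = 9.13 × 8.85×10⁻¹² × 0.105 / 1.96×10⁻⁵ = 4.33×10⁻⁷ F.
C₂ = κ₂ε₀A/d₂ = 1.56 × 8.85×10⁻¹² × 0.105 / 2.26×10⁻⁵ = 6.43×10⁻⁸ F.
C = (1/C₁ + 1/C₂)⁻¹ = 5.60×10⁻⁸ F.

C ≈ 56.0 nF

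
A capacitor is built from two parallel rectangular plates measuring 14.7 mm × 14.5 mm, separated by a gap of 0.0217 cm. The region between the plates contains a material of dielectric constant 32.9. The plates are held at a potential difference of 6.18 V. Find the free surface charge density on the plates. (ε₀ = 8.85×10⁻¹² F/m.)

0.829 nC/cm²

A = 14.7 × 14.5 mm² = 2.13×10⁻⁴ m².
C = κε₀A/d = 32.9 × 8.85×10⁻¹² × 2.13×10⁻⁴ / 2.17×10⁻⁴ = 2.86×10⁻¹⁰ F.
σ = Q/A = CV/A = 2.86×10⁻¹⁰ × 6.18 / 2.13×10⁻⁴ = 8.29×10⁻⁶ C/m².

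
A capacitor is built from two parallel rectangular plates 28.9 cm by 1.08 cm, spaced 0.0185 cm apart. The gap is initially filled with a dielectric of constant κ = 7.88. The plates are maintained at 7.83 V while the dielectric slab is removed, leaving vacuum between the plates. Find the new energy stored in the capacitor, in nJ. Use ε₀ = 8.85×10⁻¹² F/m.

U ≈ 4.58 nJ

A = 28.9 × 1.08 cm² = 3.12×10⁻³ m².
Initially C₁ = κε₀A/d = 7.88 × 8.85×10⁻¹² × 3.12×10⁻³ / 1.85×10⁻⁴ = 1.18×10⁻⁹ F.
U₁ = 3.61×10⁻⁸ J.
Battery connected ⇒ V is held fixed. C₂ = 0.127 C₁ and U = ½CV², so U₂/U₁ = C₂/C₁ = 0.127.
U₂ = 0.127 × 3.61×10⁻⁸ = 4.58×10⁻⁹ J.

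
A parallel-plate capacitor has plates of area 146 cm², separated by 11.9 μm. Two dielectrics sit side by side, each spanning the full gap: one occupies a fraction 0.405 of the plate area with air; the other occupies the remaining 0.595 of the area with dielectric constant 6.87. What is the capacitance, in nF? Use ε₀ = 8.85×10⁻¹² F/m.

48.8 nF

A = 146 cm² = 1.46×10⁻² m².
Side-by-side slabs ⇒ two capacitors in parallel, each spanning the full gap.
C₁ = κ₁ε₀A₁/d = 1.00 × 8.85×10⁻¹² × 5.91×10⁻³ / 1.19×10⁻⁵ = 4.40×10⁻⁹ F.
C₂ = κ₂ε₀A₂/d = 6.87 × 8.85×10⁻¹² × 8.69×10⁻³ / 1.19×10⁻⁵ = 4.44×10⁻⁸ F.
C = C₁ + C₂ = 4.88×10⁻⁸ F.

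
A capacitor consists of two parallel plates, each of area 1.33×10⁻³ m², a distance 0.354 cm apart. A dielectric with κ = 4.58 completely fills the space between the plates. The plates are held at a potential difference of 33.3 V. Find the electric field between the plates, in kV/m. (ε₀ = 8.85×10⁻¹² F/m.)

E = V/d = 33.3 / 3.54×10⁻³ = 9.41×10³ V/m.

9.41 kV/m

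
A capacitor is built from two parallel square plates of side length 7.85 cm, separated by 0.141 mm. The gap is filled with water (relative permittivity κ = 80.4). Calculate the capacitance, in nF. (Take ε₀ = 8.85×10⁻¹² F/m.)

C ≈ 31.1 nF

A = (7.85 cm)² = 6.16×10⁻³ m².
C = κε₀A/d = 80.4 × 8.85×10⁻¹² × 6.16×10⁻³ / 1.41×10⁻⁴ = 3.11×10⁻⁸ F.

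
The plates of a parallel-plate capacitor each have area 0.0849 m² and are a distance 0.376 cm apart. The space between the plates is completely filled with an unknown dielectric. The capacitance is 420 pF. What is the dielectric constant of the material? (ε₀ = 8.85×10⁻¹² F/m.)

κ = Cd/(ε₀A) = 4.20×10⁻¹⁰ × 3.76×10⁻³ / (8.85×10⁻¹² × 8.49×10⁻²) = 2.10.

2.10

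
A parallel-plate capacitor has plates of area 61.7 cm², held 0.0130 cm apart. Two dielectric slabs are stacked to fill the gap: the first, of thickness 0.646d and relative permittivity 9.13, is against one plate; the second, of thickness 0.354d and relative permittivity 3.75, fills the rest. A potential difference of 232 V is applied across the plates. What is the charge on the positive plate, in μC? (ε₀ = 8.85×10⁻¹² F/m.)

Q ≈ 0.590 μC

A = 61.7 cm² = 6.17×10⁻³ m².
Stacked slabs ⇒ two capacitors in series, each with the full plate area.
C₁ = κ₁ε₀A/d₁ = 9.13 × 8.85×10⁻¹² × 6.17×10⁻³ / 8.40×10⁻⁵ = 5.94×10⁻⁹ F.
C₂ = κ₂ε₀A/d₂ = 3.75 × 8.85×10⁻¹² × 6.17×10⁻³ / 4.60×10⁻⁵ = 4.45×10⁻⁹ F.
C = (1/C₁ + 1/C₂)⁻¹ = 2.54×10⁻⁹ F.
Q = CV = 2.54×10⁻⁹ × 232 = 5.90×10⁻⁷ C.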